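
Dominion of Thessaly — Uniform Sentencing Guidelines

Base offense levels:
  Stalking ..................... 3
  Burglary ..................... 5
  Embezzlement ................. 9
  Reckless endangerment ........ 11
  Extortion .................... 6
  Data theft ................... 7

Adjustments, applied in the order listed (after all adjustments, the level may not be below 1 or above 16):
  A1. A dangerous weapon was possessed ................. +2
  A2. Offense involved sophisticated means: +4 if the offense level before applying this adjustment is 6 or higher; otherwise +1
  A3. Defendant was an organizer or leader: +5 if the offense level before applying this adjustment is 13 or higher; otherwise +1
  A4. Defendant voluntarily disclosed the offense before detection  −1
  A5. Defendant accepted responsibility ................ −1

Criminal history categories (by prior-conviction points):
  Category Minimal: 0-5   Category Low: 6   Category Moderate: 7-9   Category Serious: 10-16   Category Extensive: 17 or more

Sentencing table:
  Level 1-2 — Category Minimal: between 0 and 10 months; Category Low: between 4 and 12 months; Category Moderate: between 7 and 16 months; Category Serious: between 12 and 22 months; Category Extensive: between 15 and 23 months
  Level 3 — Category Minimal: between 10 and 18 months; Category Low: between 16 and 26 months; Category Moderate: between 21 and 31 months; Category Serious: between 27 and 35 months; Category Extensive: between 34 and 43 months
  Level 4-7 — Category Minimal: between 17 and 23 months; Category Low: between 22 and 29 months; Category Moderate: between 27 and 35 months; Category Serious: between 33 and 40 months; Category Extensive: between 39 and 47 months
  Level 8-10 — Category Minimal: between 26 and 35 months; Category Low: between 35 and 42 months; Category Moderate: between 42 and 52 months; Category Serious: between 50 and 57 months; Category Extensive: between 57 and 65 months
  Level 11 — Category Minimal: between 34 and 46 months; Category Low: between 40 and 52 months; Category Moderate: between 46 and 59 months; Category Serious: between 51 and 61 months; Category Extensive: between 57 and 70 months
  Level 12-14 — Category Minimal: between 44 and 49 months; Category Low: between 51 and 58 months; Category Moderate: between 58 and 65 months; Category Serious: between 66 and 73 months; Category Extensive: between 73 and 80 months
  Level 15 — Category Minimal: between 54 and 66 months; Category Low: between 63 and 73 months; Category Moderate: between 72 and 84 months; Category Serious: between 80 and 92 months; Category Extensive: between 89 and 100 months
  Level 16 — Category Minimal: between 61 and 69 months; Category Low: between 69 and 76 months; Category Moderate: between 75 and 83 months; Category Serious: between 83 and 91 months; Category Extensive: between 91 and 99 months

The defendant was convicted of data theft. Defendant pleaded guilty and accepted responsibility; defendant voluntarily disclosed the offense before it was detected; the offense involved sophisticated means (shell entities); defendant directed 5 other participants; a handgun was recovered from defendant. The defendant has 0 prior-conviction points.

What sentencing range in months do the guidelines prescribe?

61-69 months

Base offense level for data theft: 7.
A1 applies: 7 + 2 = 9.
A2 applies (level before this adjustment is 9 ≥ 6, so +4): 9 + 4 = 13.
A3 applies (level before this adjustment is 13 ≥ 13, so +5): 13 + 5 = 18.
A4 applies: 18 − 1 = 17.
A5 applies: 17 − 1 = 16.
Final offense level: 16.
Criminal history: 0 prior points → Category Minimal (0-5).
Level 16 falls in the 16 band.
Grid: Level 16 × Category Minimal = 61-69 months.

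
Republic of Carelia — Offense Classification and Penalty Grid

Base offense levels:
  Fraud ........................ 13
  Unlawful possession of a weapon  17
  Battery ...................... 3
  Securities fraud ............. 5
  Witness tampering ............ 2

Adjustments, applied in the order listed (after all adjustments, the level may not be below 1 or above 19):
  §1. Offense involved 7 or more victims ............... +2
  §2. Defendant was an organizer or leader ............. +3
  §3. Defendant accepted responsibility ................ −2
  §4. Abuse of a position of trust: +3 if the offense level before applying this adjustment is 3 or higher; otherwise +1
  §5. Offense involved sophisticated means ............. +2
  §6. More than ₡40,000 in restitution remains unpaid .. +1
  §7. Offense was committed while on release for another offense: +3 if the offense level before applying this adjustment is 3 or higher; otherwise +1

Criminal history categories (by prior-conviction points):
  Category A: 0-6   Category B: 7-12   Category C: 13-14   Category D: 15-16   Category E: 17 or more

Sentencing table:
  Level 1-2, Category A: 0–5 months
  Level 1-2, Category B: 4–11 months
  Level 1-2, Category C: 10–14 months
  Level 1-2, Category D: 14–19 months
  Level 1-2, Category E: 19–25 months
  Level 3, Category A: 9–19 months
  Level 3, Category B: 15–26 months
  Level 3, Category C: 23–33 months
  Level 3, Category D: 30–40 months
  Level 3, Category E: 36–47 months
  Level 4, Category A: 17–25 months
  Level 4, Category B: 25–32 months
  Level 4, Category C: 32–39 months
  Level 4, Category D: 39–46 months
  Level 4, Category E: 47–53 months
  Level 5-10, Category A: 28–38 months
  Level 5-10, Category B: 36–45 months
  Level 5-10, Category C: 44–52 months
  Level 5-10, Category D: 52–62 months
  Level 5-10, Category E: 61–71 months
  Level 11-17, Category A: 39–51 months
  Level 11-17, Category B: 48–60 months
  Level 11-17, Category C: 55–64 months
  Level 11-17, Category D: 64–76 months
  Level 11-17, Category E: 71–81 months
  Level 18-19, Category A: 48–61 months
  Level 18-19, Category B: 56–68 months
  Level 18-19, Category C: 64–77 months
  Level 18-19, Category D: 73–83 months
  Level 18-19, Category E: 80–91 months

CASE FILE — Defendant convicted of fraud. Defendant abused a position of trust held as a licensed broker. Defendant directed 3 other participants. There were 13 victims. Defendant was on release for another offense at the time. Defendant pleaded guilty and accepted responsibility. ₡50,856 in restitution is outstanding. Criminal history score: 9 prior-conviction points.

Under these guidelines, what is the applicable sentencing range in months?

56-68 months

Base offense level for fraud: 13.
§1 applies: 13 + 2 = 15.
§2 applies: 15 + 3 = 18.
§3 applies: 18 − 2 = 16.
§4 applies (level before this adjustment is 16 ≥ 3, so +3): 16 + 3 = 19.
§5 does not apply.
§6 applies: 19 + 1 = 20.
§7 applies (level before this adjustment is 20 ≥ 3, so +3): 20 + 3 = 23.
Level 23 exceeds the maximum of 19; capped at 19.
Final offense level: 19.
Criminal history: 9 prior points → Category B (7-12).
Level 19 falls in the 18-19 band.
Grid: Level 18-19 × Category B = 56-68 months.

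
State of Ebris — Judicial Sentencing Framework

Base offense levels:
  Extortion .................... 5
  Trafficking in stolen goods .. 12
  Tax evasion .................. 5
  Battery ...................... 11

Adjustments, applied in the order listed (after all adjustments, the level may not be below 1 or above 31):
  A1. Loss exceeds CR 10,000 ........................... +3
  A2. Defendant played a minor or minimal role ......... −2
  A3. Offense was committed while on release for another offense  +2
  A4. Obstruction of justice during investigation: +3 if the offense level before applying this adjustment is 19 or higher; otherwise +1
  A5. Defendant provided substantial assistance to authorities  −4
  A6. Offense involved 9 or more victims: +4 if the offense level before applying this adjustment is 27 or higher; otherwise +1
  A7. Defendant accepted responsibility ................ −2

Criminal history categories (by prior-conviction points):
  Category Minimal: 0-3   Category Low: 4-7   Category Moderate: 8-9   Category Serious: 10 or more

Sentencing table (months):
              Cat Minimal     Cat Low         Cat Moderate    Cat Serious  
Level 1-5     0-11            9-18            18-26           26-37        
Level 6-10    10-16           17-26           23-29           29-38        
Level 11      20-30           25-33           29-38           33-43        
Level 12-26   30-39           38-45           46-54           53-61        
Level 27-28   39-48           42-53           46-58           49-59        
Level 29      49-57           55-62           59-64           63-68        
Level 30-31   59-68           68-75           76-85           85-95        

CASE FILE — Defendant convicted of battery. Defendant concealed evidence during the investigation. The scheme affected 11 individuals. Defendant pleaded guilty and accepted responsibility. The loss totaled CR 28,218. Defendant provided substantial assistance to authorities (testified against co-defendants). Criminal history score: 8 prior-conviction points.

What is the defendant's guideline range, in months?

Base offense level for battery: 11.
A1 applies: 11 + 3 = 14.
A2 does not apply.
A4 applies (level before this adjustment is 14 < 19, so +1): 14 + 1 = 15.
A5 applies: 15 − 4 = 11.
A6 applies (level before this adjustment is 11 < 27, so +1): 11 + 1 = 12.
A7 applies: 12 − 2 = 10.
Final offense level: 10.
Criminal history: 8 prior points → Category Moderate (8-9).
Level 10 falls in the 6-10 band.
Grid: Level 6-10 × Category Moderate = 23-29 months.

23-29 months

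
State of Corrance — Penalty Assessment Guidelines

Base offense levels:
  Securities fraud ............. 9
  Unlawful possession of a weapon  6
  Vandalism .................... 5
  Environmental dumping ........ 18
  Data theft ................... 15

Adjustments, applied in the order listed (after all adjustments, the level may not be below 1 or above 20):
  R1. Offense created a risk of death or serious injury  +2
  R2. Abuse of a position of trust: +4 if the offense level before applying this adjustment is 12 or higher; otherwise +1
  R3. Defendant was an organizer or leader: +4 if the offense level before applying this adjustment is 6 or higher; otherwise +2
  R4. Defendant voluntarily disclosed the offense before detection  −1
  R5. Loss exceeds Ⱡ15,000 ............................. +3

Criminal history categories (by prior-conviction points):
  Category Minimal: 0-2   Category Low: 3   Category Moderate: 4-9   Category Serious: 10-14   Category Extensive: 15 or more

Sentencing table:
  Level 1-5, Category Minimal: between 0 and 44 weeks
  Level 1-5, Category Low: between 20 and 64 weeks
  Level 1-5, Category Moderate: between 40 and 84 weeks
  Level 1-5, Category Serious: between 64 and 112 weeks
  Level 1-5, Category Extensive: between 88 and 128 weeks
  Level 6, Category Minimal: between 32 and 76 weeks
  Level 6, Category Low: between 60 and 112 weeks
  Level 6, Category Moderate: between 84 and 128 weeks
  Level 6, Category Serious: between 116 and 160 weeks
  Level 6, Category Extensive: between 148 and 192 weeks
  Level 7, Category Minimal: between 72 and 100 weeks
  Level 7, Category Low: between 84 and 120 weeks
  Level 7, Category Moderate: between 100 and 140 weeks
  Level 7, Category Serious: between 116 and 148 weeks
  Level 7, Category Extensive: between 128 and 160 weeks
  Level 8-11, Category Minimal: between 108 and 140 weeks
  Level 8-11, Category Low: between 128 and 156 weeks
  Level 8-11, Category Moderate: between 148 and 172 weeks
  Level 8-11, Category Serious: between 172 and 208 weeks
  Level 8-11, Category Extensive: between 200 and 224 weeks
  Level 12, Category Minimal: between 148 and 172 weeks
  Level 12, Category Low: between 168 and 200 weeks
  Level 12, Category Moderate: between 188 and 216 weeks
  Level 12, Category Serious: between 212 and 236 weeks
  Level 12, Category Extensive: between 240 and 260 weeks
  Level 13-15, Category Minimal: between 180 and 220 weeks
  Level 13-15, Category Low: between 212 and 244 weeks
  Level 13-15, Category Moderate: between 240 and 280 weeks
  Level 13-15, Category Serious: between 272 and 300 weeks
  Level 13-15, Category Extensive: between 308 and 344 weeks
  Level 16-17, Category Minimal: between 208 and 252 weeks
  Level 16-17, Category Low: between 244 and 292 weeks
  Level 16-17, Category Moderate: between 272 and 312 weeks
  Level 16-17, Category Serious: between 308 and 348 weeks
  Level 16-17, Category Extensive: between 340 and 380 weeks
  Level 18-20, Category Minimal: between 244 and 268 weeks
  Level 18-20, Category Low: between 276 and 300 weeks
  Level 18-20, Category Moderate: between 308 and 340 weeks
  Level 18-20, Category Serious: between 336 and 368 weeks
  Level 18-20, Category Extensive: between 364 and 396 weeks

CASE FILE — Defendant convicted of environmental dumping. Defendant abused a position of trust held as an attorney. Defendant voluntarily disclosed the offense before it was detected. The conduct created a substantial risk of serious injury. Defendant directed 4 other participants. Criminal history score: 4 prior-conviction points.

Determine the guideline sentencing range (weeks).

308-340 weeks

Base offense level for environmental dumping: 18.
R1 applies: 18 + 2 = 20.
R2 applies (level before this adjustment is 20 ≥ 12, so +4): 20 + 4 = 24.
R3 applies (level before this adjustment is 24 ≥ 6, so +4): 24 + 4 = 28.
R4 applies: 28 − 1 = 27.
R5 does not apply.
Level 27 exceeds the maximum of 20; capped at 20.
Final offense level: 20.
Criminal history: 4 prior points → Category Moderate (4-9).
Level 20 falls in the 18-20 band.
Grid: Level 18-20 × Category Moderate = 308-340 weeks.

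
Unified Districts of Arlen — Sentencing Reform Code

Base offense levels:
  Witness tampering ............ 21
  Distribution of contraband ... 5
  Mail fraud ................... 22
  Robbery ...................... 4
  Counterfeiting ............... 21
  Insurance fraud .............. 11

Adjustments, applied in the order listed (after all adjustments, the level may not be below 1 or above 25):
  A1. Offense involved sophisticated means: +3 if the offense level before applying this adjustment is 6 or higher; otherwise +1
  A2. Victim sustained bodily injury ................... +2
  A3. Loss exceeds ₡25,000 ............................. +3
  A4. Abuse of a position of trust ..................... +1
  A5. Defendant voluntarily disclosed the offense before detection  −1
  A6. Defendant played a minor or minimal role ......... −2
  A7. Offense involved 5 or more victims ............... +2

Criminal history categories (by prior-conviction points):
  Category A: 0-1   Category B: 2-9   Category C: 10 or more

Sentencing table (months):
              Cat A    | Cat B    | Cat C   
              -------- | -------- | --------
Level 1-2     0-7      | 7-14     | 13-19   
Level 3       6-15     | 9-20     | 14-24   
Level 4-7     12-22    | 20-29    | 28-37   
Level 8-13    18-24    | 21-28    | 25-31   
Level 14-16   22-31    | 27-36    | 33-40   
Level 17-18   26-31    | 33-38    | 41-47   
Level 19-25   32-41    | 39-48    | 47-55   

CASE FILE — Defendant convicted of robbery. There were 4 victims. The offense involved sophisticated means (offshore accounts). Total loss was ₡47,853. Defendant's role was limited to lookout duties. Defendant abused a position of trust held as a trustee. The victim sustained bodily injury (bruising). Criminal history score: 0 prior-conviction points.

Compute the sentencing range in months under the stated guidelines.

Base offense level for robbery: 4.
A1 applies (level before this adjustment is 4 < 6, so +1): 4 + 1 = 5.
A2 applies: 5 + 2 = 7.
A3 applies: 7 + 3 = 10.
A4 applies: 10 + 1 = 11.
A6 applies: 11 − 2 = 9.
A7 does not apply.
Final offense level: 9.
Criminal history: 0 prior points → Category A (0-1).
Level 9 falls in the 8-13 band.
Grid: Level 8-13 × Category A = 18-24 months.

18-24 months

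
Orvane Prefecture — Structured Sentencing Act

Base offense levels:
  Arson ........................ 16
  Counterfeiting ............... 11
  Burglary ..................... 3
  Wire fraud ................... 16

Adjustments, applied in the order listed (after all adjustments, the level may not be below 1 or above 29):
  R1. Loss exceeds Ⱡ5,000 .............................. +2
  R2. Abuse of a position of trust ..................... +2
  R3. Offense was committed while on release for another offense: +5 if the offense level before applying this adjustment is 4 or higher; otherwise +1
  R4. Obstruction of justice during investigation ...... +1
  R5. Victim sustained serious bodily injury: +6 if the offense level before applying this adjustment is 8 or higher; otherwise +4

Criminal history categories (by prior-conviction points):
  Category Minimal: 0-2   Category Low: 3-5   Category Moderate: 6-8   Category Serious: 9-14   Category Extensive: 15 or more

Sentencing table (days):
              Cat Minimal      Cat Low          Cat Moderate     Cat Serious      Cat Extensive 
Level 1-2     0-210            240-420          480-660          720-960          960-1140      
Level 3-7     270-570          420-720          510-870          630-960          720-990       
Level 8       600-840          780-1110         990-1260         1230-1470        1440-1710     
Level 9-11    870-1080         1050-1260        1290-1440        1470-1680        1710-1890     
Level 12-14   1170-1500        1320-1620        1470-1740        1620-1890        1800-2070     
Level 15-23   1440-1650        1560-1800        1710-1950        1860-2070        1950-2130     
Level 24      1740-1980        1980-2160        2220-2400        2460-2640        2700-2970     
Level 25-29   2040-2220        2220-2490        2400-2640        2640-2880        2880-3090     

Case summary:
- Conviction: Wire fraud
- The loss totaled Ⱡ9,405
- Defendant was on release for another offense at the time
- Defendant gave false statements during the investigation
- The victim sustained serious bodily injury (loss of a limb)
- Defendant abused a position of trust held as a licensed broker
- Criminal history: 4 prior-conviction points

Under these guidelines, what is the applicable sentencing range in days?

2220-2490 days

Base offense level for wire fraud: 16.
R1 applies: 16 + 2 = 18.
R2 applies: 18 + 2 = 20.
R3 applies (level before this adjustment is 20 ≥ 4, so +5): 20 + 5 = 25.
R4 applies: 25 + 1 = 26.
R5 applies (level before this adjustment is 26 ≥ 8, so +6): 26 + 6 = 32.
Level 32 exceeds the maximum of 29; capped at 29.
Final offense level: 29.
Criminal history: 4 prior points → Category Low (3-5).
Level 29 falls in the 25-29 band.
Grid: Level 25-29 × Category Low = 2220-2490 days.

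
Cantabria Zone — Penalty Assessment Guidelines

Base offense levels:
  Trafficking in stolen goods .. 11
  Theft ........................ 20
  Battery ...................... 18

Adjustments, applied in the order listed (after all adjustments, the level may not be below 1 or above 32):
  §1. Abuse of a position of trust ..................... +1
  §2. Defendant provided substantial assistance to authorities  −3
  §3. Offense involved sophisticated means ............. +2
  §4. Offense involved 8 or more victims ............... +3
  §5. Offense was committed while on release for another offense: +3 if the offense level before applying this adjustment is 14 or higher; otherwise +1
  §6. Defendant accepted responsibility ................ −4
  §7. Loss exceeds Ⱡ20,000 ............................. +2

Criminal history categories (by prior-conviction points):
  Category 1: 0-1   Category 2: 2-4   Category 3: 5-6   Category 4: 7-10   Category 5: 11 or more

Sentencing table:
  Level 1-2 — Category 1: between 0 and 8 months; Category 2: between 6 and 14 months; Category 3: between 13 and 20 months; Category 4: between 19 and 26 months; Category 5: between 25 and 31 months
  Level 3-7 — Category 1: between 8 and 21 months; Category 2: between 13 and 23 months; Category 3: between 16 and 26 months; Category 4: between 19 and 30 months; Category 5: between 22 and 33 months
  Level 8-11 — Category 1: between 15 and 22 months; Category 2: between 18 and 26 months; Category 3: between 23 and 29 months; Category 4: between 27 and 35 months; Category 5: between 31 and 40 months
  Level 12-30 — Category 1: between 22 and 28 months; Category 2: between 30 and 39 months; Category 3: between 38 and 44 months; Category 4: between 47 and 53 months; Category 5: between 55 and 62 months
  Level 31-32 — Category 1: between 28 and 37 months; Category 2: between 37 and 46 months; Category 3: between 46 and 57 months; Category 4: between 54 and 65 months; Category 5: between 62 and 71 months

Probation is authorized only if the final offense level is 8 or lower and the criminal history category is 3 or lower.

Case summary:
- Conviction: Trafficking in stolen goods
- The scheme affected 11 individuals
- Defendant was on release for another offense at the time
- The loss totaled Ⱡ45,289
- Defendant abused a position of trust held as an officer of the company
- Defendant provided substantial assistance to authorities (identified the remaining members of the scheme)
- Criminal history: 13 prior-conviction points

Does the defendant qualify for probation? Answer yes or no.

No

Base offense level for trafficking in stolen goods: 11.
§1 applies: 11 + 1 = 12.
§2 applies: 12 − 3 = 9.
§3 does not apply.
§4 applies: 9 + 3 = 12.
§5 applies (level before this adjustment is 12 < 14, so +1): 12 + 1 = 13.
§7 applies: 13 + 2 = 15.
Final offense level: 15.
Criminal history: 13 prior points → Category 5 (11+).
Level 15 falls in the 12-30 band.
Grid: Level 12-30 × Category 5 = 55-62 months.
Probation check: level 15 > 8 and category 5 > 3 → not eligible.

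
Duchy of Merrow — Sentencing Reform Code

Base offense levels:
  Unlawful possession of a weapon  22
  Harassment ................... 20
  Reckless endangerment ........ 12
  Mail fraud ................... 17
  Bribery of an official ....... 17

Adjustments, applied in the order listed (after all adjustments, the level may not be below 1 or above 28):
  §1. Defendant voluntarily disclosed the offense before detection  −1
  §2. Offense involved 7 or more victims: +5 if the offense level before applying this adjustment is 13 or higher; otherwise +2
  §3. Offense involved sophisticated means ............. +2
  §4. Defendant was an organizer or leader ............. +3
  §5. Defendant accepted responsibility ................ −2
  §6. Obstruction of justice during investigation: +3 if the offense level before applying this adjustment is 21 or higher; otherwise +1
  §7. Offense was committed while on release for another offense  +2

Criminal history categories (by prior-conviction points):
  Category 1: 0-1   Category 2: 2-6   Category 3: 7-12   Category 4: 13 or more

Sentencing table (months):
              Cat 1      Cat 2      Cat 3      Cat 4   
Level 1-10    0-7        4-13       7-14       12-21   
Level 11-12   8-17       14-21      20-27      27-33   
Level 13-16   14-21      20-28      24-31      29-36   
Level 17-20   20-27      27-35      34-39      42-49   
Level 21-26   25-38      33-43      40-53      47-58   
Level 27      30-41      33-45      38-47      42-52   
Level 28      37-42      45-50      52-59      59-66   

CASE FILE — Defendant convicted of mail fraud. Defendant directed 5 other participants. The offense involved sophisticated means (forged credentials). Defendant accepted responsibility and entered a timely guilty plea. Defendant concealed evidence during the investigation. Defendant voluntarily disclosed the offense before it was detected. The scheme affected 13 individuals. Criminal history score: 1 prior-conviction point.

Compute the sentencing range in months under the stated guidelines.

Base offense level for mail fraud: 17.
§1 applies: 17 − 1 = 16.
§2 applies (level before this adjustment is 16 ≥ 13, so +5): 16 + 5 = 21.
§3 applies: 21 + 2 = 23.
§4 applies: 23 + 3 = 26.
§5 applies: 26 − 2 = 24.
§6 applies (level before this adjustment is 24 ≥ 21, so +3): 24 + 3 = 27.
§7 does not apply.
Final offense level: 27.
Criminal history: 1 prior point → Category 1 (0-1).
Level 27 falls in the 27 band.
Grid: Level 27 × Category 1 = 30-41 months.

30-41 months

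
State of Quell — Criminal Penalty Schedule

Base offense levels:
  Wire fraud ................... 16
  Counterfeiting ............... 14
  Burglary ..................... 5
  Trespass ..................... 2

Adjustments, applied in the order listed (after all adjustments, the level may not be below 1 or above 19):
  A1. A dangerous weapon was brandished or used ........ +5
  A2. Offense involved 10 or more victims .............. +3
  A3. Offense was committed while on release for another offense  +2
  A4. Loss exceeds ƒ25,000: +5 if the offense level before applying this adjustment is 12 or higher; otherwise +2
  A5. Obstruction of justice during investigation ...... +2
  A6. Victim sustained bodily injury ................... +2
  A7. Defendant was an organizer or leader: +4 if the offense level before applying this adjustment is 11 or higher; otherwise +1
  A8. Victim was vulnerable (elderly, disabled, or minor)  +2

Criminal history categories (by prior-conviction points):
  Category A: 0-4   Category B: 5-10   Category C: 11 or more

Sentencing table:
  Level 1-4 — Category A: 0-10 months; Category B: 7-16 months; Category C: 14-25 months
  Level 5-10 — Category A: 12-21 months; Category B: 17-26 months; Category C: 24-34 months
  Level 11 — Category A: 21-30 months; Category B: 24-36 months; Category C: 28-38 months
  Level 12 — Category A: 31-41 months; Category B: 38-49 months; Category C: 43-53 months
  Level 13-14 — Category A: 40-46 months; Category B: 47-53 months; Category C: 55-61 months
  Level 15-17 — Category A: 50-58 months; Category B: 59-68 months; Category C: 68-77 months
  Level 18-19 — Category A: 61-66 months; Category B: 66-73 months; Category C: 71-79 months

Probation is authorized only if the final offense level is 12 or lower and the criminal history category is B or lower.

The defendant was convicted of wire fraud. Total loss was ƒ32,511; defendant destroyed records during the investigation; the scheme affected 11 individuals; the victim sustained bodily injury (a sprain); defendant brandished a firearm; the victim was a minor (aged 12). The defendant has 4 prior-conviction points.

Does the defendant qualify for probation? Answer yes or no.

Base offense level for wire fraud: 16.
A1 applies: 16 + 5 = 21.
A2 applies: 21 + 3 = 24.
A4 applies (level before this adjustment is 24 ≥ 12, so +5): 24 + 5 = 29.
A5 applies: 29 + 2 = 31.
A6 applies: 31 + 2 = 33.
A8 applies: 33 + 2 = 35.
Level 35 exceeds the maximum of 19; capped at 19.
Final offense level: 19.
Criminal history: 4 prior points → Category A (0-4).
Level 19 falls in the 18-19 band.
Grid: Level 18-19 × Category A = 61-66 months.
Probation check: level 19 > 12 and category A ≤ B → not eligible.

No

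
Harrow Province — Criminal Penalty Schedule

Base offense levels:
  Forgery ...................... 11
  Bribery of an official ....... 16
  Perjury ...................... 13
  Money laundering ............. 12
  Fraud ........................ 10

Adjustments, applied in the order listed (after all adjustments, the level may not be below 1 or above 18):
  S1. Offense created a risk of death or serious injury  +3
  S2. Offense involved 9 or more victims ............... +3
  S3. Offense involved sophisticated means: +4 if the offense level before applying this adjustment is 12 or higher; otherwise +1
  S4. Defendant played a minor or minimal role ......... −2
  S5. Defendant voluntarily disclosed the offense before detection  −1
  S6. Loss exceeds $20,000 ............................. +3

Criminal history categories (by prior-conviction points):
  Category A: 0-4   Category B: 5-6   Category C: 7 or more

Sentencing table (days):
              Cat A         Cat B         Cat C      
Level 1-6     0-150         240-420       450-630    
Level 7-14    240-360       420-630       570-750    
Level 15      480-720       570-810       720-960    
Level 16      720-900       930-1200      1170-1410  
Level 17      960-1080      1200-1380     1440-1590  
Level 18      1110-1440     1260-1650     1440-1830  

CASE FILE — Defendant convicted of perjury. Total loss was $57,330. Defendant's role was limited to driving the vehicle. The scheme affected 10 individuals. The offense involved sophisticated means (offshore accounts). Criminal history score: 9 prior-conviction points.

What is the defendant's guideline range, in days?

1440-1830 days

Base offense level for perjury: 13.
S2 applies: 13 + 3 = 16.
S3 applies (level before this adjustment is 16 ≥ 12, so +4): 16 + 4 = 20.
S4 applies: 20 − 2 = 18.
S6 applies: 18 + 3 = 21.
Level 21 exceeds the maximum of 18; capped at 18.
Final offense level: 18.
Criminal history: 9 prior points → Category C (7+).
Level 18 falls in the 18 band.
Grid: Level 18 × Category C = 1440-1830 days.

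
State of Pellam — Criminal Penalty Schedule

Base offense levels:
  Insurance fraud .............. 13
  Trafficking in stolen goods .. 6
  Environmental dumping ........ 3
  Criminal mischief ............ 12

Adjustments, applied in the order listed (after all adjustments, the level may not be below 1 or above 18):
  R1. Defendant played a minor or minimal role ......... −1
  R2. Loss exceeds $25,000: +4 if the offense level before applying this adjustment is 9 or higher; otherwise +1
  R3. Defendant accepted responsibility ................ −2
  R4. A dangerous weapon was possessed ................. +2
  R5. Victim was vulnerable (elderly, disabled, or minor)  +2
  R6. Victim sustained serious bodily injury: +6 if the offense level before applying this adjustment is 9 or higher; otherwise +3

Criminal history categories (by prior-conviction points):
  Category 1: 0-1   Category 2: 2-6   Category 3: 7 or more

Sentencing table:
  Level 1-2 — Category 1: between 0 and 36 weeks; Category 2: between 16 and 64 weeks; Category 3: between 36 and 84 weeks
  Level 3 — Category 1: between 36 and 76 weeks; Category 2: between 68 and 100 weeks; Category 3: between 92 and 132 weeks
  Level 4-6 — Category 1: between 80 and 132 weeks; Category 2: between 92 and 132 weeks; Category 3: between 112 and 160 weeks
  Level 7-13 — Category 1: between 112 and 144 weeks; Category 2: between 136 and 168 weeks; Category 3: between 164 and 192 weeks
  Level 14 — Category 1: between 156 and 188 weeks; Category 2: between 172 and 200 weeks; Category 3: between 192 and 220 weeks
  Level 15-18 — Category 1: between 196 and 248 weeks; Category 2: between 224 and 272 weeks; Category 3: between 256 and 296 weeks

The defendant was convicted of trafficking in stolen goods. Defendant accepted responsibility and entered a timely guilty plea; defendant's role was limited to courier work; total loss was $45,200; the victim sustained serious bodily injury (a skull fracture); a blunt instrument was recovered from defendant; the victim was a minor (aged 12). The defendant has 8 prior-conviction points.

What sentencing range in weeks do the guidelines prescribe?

Base offense level for trafficking in stolen goods: 6.
R1 applies: 6 − 1 = 5.
R2 applies (level before this adjustment is 5 < 9, so +1): 5 + 1 = 6.
R3 applies: 6 − 2 = 4.
R4 applies: 4 + 2 = 6.
R5 applies: 6 + 2 = 8.
R6 applies (level before this adjustment is 8 < 9, so +3): 8 + 3 = 11.
Final offense level: 11.
Criminal history: 8 prior points → Category 3 (7+).
Level 11 falls in the 7-13 band.
Grid: Level 7-13 × Category 3 = 164-192 weeks.

164-192 weeks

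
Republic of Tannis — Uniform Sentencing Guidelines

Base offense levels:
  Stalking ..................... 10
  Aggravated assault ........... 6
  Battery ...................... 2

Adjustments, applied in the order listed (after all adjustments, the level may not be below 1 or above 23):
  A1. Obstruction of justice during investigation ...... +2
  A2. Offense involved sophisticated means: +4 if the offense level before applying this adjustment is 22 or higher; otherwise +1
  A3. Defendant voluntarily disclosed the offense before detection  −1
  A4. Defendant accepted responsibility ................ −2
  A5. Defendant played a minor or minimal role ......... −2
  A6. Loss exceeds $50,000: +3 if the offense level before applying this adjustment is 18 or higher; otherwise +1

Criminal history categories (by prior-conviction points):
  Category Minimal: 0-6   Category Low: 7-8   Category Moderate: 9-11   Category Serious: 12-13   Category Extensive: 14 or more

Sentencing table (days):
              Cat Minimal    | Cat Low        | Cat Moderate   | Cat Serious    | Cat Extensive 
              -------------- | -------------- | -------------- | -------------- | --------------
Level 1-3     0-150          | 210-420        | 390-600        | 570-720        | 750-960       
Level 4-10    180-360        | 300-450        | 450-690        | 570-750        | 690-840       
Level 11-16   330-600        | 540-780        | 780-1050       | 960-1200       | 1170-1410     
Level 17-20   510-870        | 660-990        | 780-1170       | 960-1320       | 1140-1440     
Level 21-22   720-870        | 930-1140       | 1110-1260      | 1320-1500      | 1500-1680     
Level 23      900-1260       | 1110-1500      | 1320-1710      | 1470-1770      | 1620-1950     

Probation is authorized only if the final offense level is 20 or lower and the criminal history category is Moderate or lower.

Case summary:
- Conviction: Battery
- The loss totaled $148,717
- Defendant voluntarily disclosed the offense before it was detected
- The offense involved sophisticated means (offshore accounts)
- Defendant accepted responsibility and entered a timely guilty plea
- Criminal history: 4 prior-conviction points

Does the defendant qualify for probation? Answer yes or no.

Base offense level for battery: 2.
A1 does not apply.
A2 applies (level before this adjustment is 2 < 22, so +1): 2 + 1 = 3.
A3 applies: 3 − 1 = 2.
A4 applies: 2 − 2 = 0.
A6 applies (level before this adjustment is 0 < 18, so +1): 0 + 1 = 1.
Final offense level: 1.
Criminal history: 4 prior points → Category Minimal (0-6).
Level 1 falls in the 1-3 band.
Grid: Level 1-3 × Category Minimal = 0-150 days.
Probation check: level 1 ≤ 20 and category Minimal ≤ Moderate → eligible.

Yes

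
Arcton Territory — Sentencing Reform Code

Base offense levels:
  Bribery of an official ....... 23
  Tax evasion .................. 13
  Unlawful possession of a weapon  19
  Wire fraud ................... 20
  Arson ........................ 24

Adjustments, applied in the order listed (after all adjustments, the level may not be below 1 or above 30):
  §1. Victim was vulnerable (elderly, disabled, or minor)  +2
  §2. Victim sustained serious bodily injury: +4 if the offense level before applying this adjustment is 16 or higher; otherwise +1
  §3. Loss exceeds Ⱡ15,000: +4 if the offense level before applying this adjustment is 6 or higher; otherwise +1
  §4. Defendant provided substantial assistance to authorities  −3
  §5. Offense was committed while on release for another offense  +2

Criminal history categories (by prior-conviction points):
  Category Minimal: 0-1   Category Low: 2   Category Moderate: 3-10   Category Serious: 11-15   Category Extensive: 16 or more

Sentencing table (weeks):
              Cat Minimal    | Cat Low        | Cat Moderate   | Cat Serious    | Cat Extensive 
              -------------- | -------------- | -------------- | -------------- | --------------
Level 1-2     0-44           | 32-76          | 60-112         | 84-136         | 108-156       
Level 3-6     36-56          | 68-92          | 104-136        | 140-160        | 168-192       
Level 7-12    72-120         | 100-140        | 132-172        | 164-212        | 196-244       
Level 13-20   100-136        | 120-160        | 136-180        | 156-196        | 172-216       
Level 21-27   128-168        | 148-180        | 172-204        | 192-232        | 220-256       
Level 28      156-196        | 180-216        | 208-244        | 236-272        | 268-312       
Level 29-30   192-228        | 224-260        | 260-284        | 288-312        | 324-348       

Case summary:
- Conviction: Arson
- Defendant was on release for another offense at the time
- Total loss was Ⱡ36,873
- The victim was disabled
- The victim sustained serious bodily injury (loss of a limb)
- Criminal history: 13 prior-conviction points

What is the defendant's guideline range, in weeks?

288-312 weeks

Base offense level for arson: 24.
§1 applies: 24 + 2 = 26.
§2 applies (level before this adjustment is 26 ≥ 16, so +4): 26 + 4 = 30.
§3 applies (level before this adjustment is 30 ≥ 6, so +4): 30 + 4 = 34.
§4 does not apply.
§5 applies: 34 + 2 = 36.
Level 36 exceeds the maximum of 30; capped at 30.
Final offense level: 30.
Criminal history: 13 prior points → Category Serious (11-15).
Level 30 falls in the 29-30 band.
Grid: Level 29-30 × Category Serious = 288-312 weeks.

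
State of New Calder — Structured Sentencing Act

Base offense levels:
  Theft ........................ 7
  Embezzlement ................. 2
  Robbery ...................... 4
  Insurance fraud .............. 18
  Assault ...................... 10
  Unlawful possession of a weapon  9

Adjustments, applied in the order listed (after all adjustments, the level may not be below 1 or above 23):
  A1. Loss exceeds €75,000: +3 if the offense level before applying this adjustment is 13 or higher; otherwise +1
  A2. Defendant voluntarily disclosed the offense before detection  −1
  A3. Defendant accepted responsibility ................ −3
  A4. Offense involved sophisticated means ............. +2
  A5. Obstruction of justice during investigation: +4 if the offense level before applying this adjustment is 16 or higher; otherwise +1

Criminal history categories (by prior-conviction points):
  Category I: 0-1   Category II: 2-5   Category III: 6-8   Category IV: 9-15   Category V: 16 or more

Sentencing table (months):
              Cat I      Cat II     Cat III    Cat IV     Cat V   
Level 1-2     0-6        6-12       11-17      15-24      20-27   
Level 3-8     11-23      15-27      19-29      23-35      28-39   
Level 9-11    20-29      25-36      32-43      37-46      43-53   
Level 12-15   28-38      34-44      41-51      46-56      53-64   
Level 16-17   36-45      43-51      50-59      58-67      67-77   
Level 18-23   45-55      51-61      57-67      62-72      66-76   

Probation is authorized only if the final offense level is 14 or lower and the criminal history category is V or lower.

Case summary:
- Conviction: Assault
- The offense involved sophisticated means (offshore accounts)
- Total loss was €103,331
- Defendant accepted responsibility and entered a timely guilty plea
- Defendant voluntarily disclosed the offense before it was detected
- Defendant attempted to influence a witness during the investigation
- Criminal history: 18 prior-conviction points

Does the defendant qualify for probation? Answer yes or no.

Base offense level for assault: 10.
A1 applies (level before this adjustment is 10 < 13, so +1): 10 + 1 = 11.
A2 applies: 11 − 1 = 10.
A3 applies: 10 − 3 = 7.
A4 applies: 7 + 2 = 9.
A5 applies (level before this adjustment is 9 < 16, so +1): 9 + 1 = 10.
Final offense level: 10.
Criminal history: 18 prior points → Category V (16+).
Level 10 falls in the 9-11 band.
Grid: Level 9-11 × Category V = 43-53 months.
Probation check: level 10 ≤ 14 and category V ≤ V → eligible.

Yes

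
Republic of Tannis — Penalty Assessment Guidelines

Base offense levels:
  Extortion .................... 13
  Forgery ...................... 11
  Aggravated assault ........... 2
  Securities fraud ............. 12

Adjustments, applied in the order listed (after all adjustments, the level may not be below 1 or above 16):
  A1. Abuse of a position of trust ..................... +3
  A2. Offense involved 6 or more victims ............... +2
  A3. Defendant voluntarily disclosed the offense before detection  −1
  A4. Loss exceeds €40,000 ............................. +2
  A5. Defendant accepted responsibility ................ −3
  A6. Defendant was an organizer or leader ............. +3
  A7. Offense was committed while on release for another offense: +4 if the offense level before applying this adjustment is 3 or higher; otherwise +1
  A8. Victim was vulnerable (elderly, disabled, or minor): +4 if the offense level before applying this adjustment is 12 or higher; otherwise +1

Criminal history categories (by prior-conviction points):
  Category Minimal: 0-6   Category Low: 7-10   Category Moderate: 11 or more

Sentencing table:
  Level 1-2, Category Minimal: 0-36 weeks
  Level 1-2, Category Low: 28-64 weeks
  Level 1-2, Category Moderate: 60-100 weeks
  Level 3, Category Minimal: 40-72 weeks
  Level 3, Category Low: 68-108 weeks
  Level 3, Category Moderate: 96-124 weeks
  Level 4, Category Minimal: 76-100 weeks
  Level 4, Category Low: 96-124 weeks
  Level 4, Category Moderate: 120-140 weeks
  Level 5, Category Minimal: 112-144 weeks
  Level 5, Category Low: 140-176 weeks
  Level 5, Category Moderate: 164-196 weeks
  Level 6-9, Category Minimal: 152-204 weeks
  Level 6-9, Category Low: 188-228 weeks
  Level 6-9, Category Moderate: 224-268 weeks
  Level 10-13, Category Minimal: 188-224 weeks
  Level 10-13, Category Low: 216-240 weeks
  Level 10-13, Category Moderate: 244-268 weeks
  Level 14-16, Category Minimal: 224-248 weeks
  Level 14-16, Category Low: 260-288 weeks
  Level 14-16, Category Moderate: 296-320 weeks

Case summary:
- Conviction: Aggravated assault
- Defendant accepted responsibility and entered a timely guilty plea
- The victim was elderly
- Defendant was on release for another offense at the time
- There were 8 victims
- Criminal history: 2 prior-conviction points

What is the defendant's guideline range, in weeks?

Base offense level for aggravated assault: 2.
A1 does not apply.
A2 applies: 2 + 2 = 4.
A5 applies: 4 − 3 = 1.
A6 does not apply.
A7 applies (level before this adjustment is 1 < 3, so +1): 1 + 1 = 2.
A8 applies (level before this adjustment is 2 < 12, so +1): 2 + 1 = 3.
Final offense level: 3.
Criminal history: 2 prior points → Category Minimal (0-6).
Level 3 falls in the 3 band.
Grid: Level 3 × Category Minimal = 40-72 weeks.

40-72 weeks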